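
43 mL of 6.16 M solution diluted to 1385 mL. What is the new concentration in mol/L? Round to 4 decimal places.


Dilution: M1*V1 = M2*V2, solve for M2.
M2 = M1*V1 / V2
M2 = 6.16 * 43 / 1385
M2 = 264.88 / 1385
M2 = 0.1912491 mol/L, rounded to 4 dp:

0.1912 mol/L


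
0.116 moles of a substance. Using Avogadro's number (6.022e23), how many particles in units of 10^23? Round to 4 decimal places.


N = n * NA, then divide by 1e23 for the requested units.
N / 1e23 = n * 6.022
N / 1e23 = 0.116 * 6.022
N / 1e23 = 0.698552, rounded to 4 dp:

0.6986


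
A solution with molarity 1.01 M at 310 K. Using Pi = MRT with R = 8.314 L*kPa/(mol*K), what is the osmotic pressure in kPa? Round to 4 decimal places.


Osmotic pressure (van't Hoff): Pi = M*R*T.
RT = 8.314 * 310 = 2577.34
Pi = 1.01 * 2577.34
Pi = 2603.1134 kPa, rounded to 4 dp:

2603.1134 kPa


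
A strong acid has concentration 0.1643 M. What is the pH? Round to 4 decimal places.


A strong acid dissociates completely, so [H+] equals the given concentration.
pH = -log10([H+]) = -log10(0.1643)
pH = 0.78436244, rounded to 4 dp:

0.7844


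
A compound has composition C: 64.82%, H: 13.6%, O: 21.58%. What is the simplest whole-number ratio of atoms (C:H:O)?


Assume 100 g of compound, divide each mass% by atomic mass to get moles, then normalize by the smallest to get a raw atom ratio.
Moles per 100 g: C: 64.82/12.011 = 5.3967, H: 13.6/1.008 = 13.4921, O: 21.58/15.999 = 1.3488
Raw ratio (divide by min = 1.3488): C: 4.001, H: 10.003, O: 1.0
Multiply by 1 to clear fractions: C: 4.001 ~= 4, H: 10.003 ~= 10, O: 1.0 ~= 1
Reduce by GCD to get the simplest whole-number ratio:

4:10:1


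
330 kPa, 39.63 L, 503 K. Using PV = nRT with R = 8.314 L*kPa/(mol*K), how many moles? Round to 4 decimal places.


PV = nRT, solve for n = PV / (RT).
PV = 330 * 39.63 = 13077.9
RT = 8.314 * 503 = 4181.942
n = 13077.9 / 4181.942
n = 3.12723132 mol, rounded to 4 dp:

3.1272 mol


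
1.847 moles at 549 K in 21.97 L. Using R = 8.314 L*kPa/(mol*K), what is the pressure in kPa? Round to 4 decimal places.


PV = nRT, solve for P = nRT / V.
nRT = 1.847 * 8.314 * 549 = 8430.4209
P = 8430.4209 / 21.97
P = 383.72421029 kPa, rounded to 4 dp:

383.7242 kPa


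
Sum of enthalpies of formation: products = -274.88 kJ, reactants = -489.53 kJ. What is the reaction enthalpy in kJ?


dH_rxn = sum(dH_f products) - sum(dH_f reactants)
dH_rxn = -274.88 - (-489.53)
dH_rxn = 214.65 kJ:

214.65 kJ


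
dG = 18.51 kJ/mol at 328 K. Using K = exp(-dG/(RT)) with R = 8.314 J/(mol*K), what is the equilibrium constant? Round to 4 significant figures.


dG is in kJ/mol; multiply by 1000 to match R in J/(mol*K).
RT = 8.314 * 328 = 2726.992 J/mol
exponent = -dG*1000 / (RT) = -(18.51*1000) / 2726.992 = -6.78769868
K = exp(-6.78769868)
K = 0.0011275607, rounded to 4 significant figures:

0.001128


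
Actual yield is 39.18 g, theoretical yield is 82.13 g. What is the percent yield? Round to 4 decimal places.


% yield = 100 * actual / theoretical
% yield = 100 * 39.18 / 82.13
% yield = 47.70485815 %, rounded to 4 dp:

47.7049 %


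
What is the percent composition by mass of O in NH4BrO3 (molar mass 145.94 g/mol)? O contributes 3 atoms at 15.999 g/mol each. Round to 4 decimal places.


pct = 100 * (n_elem * M_elem) / M_total
mass_contribution = 3 * 15.999 = 47.997 g/mol
pct = 100 * 47.997 / 145.94
pct = 32.88817322 %, rounded to 4 dp:

32.8882 %


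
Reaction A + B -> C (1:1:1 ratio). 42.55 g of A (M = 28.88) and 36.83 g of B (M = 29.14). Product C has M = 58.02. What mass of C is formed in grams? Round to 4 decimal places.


Find moles of each reactant; the smaller value is the limiting reagent in a 1:1:1 reaction, so moles_C equals moles of the limiter.
n_A = mass_A / M_A = 42.55 / 28.88 = 1.473338 mol
n_B = mass_B / M_B = 36.83 / 29.14 = 1.263898 mol
Limiting reagent: B (smaller), n_limiting = 1.263898 mol
mass_C = n_limiting * M_C = 1.263898 * 58.02
mass_C = 73.33136196 g, rounded to 4 dp:

73.3314 g


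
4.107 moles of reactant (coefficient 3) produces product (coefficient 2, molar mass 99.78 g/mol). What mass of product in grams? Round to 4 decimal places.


Use the coefficient ratio to convert reactant moles to product moles, then multiply by the product's molar mass.
moles_P = moles_R * (coeff_P / coeff_R) = 4.107 * (2/3) = 2.738
mass_P = moles_P * M_P = 2.738 * 99.78
mass_P = 273.19764 g, rounded to 4 dp:

273.1976 g


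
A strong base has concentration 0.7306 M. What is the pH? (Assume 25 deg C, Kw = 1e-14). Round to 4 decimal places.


A strong base dissociates completely, so [OH-] equals the given concentration.
pOH = -log10([OH-]) = -log10(0.7306) = 0.13632
pH = 14 - pOH = 14 - 0.13632
pH = 13.86368, rounded to 4 dp:

13.8637


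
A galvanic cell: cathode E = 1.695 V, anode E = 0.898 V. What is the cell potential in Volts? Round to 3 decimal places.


Standard cell potential: E_cell = E_cathode - E_anode.
E_cell = 1.695 - (0.898)
E_cell = 0.797 V, rounded to 3 dp:

0.797 V


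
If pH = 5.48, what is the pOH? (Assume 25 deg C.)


At 25 deg C, pH + pOH = 14.
pOH = 14 - pH = 14 - 5.48
pOH = 8.52:

8.52


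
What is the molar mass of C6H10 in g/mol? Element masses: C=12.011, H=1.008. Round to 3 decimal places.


M = sum(count * atomic_mass) over atoms.
M = 6*12.011 + 10*1.008
M = 72.066 + 10.08
M = 82.146 g/mol, rounded to 3 dp:

82.146 g/mol


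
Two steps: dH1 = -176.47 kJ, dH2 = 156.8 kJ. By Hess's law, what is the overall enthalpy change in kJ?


Hess's law: enthalpy is a state function, so add the step enthalpies.
dH_total = dH1 + dH2 = -176.47 + (156.8)
dH_total = -19.67 kJ:

-19.67 kJ


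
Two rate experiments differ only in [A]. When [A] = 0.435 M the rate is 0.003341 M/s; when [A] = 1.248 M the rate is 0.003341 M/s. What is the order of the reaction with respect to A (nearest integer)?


Rate is proportional to [A]^n, so rate2/rate1 = ([A]2/[A]1)^n. Take logs to solve for n.
rate2/rate1 = 0.003341 / 0.003341 = 1.0
[A]2/[A]1 = 1.248 / 0.435 = 2.869
n = ln(1.0) / ln(2.869) = 0.0
Nearest integer order:

0


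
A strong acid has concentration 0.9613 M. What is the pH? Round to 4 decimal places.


A strong acid dissociates completely, so [H+] equals the given concentration.
pH = -log10([H+]) = -log10(0.9613)
pH = 0.01714106, rounded to 4 dp:

0.0171


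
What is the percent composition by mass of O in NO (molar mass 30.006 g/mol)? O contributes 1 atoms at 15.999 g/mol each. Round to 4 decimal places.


pct = 100 * (n_elem * M_elem) / M_total
mass_contribution = 1 * 15.999 = 15.999 g/mol
pct = 100 * 15.999 / 30.006
pct = 53.31933613 %, rounded to 4 dp:

53.3193 %


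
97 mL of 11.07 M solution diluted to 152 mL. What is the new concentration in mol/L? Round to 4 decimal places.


Dilution: M1*V1 = M2*V2, solve for M2.
M2 = M1*V1 / V2
M2 = 11.07 * 97 / 152
M2 = 1073.79 / 152
M2 = 7.06440789 mol/L, rounded to 4 dp:

7.0644 mol/L


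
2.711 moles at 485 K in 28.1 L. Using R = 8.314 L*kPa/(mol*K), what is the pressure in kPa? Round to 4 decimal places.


PV = nRT, solve for P = nRT / V.
nRT = 2.711 * 8.314 * 485 = 10931.5382
P = 10931.5382 / 28.1
P = 389.02271174 kPa, rounded to 4 dp:

389.0227 kPa


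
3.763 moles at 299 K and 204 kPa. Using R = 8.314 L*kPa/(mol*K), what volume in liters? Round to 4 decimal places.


PV = nRT, solve for V = nRT / P.
nRT = 3.763 * 8.314 * 299 = 9354.389
V = 9354.389 / 204
V = 45.85484804 L, rounded to 4 dp:

45.8548 L


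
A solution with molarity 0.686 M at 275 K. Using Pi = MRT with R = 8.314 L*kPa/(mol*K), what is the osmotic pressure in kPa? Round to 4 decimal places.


Osmotic pressure (van't Hoff): Pi = M*R*T.
RT = 8.314 * 275 = 2286.35
Pi = 0.686 * 2286.35
Pi = 1568.4361 kPa, rounded to 4 dp:

1568.4361 kPa


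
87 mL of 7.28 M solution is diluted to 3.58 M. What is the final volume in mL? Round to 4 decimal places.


Dilution: M1*V1 = M2*V2, solve for V2.
V2 = M1*V1 / M2
V2 = 7.28 * 87 / 3.58
V2 = 633.36 / 3.58
V2 = 176.91620112 mL, rounded to 4 dp:

176.9162 mL


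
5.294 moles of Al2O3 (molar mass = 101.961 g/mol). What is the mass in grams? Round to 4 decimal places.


mass = n * M
mass = 5.294 * 101.961
mass = 539.781534 g, rounded to 4 dp:

539.7815 g


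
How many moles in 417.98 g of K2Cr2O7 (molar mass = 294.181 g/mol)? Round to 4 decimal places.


n = mass / M
n = 417.98 / 294.181
n = 1.42082595 mol, rounded to 4 dp:

1.4208 mol


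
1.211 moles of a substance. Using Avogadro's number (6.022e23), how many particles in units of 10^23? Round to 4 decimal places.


N = n * NA, then divide by 1e23 for the requested units.
N / 1e23 = n * 6.022
N / 1e23 = 1.211 * 6.022
N / 1e23 = 7.292642, rounded to 4 dp:

7.2926


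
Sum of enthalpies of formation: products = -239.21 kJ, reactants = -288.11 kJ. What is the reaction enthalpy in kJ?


dH_rxn = sum(dH_f products) - sum(dH_f reactants)
dH_rxn = -239.21 - (-288.11)
dH_rxn = 48.9 kJ:

48.90 kJ


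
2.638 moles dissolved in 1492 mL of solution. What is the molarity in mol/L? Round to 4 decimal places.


Convert volume to liters: V_L = V_mL / 1000.
V_L = 1492 / 1000 = 1.492 L
M = n / V_L = 2.638 / 1.492
M = 1.76809651 mol/L, rounded to 4 dp:

1.7681 mol/L


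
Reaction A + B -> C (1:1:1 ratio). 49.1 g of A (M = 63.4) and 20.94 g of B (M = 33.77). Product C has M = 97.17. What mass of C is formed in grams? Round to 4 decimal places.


Find moles of each reactant; the smaller value is the limiting reagent in a 1:1:1 reaction, so moles_C equals moles of the limiter.
n_A = mass_A / M_A = 49.1 / 63.4 = 0.774448 mol
n_B = mass_B / M_B = 20.94 / 33.77 = 0.620077 mol
Limiting reagent: B (smaller), n_limiting = 0.620077 mol
mass_C = n_limiting * M_C = 0.620077 * 97.17
mass_C = 60.25288209 g, rounded to 4 dp:

60.2529 g


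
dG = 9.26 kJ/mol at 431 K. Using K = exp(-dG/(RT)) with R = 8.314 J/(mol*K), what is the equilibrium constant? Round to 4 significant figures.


dG is in kJ/mol; multiply by 1000 to match R in J/(mol*K).
RT = 8.314 * 431 = 3583.334 J/mol
exponent = -dG*1000 / (RT) = -(9.26*1000) / 3583.334 = -2.58418557
K = exp(-2.58418557)
K = 0.075457509, rounded to 4 significant figures:

0.07546


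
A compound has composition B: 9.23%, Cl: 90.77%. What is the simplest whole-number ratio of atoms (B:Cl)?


Assume 100 g of compound, divide each mass% by atomic mass to get moles, then normalize by the smallest to get a raw atom ratio.
Moles per 100 g: B: 9.23/10.81 = 0.8538, Cl: 90.77/35.453 = 2.5603
Raw ratio (divide by min = 0.8538): B: 1.0, Cl: 2.999
Multiply by 1 to clear fractions: B: 1.0 ~= 1, Cl: 2.999 ~= 3
Reduce by GCD to get the simplest whole-number ratio:

1:3


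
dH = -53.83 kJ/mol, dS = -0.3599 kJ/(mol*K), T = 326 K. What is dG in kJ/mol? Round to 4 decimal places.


Gibbs: dG = dH - T*dS (consistent units, dS already in kJ/(mol*K)).
T*dS = 326 * -0.3599 = -117.3274
dG = -53.83 - (-117.3274)
dG = 63.4974 kJ/mol, rounded to 4 dp:

63.4974 kJ/mol


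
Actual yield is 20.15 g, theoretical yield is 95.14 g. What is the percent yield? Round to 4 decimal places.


% yield = 100 * actual / theoretical
% yield = 100 * 20.15 / 95.14
% yield = 21.17931469 %, rounded to 4 dp:

21.1793 %


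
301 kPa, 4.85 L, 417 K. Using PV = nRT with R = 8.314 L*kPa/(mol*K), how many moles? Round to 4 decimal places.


PV = nRT, solve for n = PV / (RT).
PV = 301 * 4.85 = 1459.85
RT = 8.314 * 417 = 3466.938
n = 1459.85 / 3466.938
n = 0.42107762 mol, rounded to 4 dp:

0.4211 mol


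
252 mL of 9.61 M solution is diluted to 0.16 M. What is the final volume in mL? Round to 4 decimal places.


Dilution: M1*V1 = M2*V2, solve for V2.
V2 = M1*V1 / M2
V2 = 9.61 * 252 / 0.16
V2 = 2421.72 / 0.16
V2 = 15135.75 mL, rounded to 4 dp:

15135.7500 mL


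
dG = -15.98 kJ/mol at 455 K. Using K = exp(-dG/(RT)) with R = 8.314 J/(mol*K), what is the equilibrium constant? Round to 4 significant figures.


dG is in kJ/mol; multiply by 1000 to match R in J/(mol*K).
RT = 8.314 * 455 = 3782.87 J/mol
exponent = -dG*1000 / (RT) = -(-15.98*1000) / 3782.87 = 4.22430588
K = exp(4.22430588)
K = 68.32706, rounded to 4 significant figures:

68.33


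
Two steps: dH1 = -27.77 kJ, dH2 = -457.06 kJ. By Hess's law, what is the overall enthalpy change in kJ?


Hess's law: enthalpy is a state function, so add the step enthalpies.
dH_total = dH1 + dH2 = -27.77 + (-457.06)
dH_total = -484.83 kJ:

-484.83 kJ


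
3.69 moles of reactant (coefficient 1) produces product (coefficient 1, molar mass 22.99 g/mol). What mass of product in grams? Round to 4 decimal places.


Use the coefficient ratio to convert reactant moles to product moles, then multiply by the product's molar mass.
moles_P = moles_R * (coeff_P / coeff_R) = 3.69 * (1/1) = 3.69
mass_P = moles_P * M_P = 3.69 * 22.99
mass_P = 84.8331 g, rounded to 4 dp:

84.8331 g


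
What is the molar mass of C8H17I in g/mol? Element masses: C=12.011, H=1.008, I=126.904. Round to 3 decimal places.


M = sum(count * atomic_mass) over atoms.
M = 8*12.011 + 17*1.008 + 1*126.904
M = 96.088 + 17.136 + 126.904
M = 240.128 g/mol, rounded to 3 dp:

240.128 g/mol


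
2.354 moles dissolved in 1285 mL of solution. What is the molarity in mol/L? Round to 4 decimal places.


Convert volume to liters: V_L = V_mL / 1000.
V_L = 1285 / 1000 = 1.285 L
M = n / V_L = 2.354 / 1.285
M = 1.83190661 mol/L, rounded to 4 dp:

1.8319 mol/L


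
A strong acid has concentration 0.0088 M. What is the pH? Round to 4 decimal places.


A strong acid dissociates completely, so [H+] equals the given concentration.
pH = -log10([H+]) = -log10(0.0088)
pH = 2.05551733, rounded to 4 dp:

2.0555


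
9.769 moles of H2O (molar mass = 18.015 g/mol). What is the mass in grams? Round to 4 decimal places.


mass = n * M
mass = 9.769 * 18.015
mass = 175.988535 g, rounded to 4 dp:

175.9885 g


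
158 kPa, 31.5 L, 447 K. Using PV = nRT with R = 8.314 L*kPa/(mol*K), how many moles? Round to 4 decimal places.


PV = nRT, solve for n = PV / (RT).
PV = 158 * 31.5 = 4977.0
RT = 8.314 * 447 = 3716.358
n = 4977.0 / 3716.358
n = 1.33921436 mol, rounded to 4 dp:

1.3392 mol


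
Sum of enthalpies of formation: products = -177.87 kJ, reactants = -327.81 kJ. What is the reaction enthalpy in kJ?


dH_rxn = sum(dH_f products) - sum(dH_f reactants)
dH_rxn = -177.87 - (-327.81)
dH_rxn = 149.94 kJ:

149.94 kJ


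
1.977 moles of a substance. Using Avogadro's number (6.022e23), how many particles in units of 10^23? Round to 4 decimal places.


N = n * NA, then divide by 1e23 for the requested units.
N / 1e23 = n * 6.022
N / 1e23 = 1.977 * 6.022
N / 1e23 = 11.905494, rounded to 4 dp:

11.9055


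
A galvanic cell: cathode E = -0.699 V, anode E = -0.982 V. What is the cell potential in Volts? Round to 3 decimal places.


Standard cell potential: E_cell = E_cathode - E_anode.
E_cell = -0.699 - (-0.982)
E_cell = 0.283 V, rounded to 3 dp:

0.283 V


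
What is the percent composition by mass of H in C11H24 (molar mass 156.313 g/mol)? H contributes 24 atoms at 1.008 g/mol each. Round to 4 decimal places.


pct = 100 * (n_elem * M_elem) / M_total
mass_contribution = 24 * 1.008 = 24.192 g/mol
pct = 100 * 24.192 / 156.313
pct = 15.47663982 %, rounded to 4 dp:

15.4766 %


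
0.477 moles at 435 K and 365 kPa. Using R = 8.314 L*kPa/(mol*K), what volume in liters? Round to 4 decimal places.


PV = nRT, solve for V = nRT / P.
nRT = 0.477 * 8.314 * 435 = 1725.1134
V = 1725.1134 / 365
V = 4.72633808 L, rounded to 4 dp:

4.7263 L


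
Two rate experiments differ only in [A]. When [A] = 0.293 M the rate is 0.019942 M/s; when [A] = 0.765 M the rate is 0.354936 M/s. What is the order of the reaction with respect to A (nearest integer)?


Rate is proportional to [A]^n, so rate2/rate1 = ([A]2/[A]1)^n. Take logs to solve for n.
rate2/rate1 = 0.354936 / 0.019942 = 17.7984
[A]2/[A]1 = 0.765 / 0.293 = 2.6109
n = ln(17.7984) / ln(2.6109) = 3.0
Nearest integer order:

3


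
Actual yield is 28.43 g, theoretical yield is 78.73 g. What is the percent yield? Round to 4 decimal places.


% yield = 100 * actual / theoretical
% yield = 100 * 28.43 / 78.73
% yield = 36.11075829 %, rounded to 4 dp:

36.1108 %


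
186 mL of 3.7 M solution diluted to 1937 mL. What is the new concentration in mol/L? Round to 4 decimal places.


Dilution: M1*V1 = M2*V2, solve for M2.
M2 = M1*V1 / V2
M2 = 3.7 * 186 / 1937
M2 = 688.2 / 1937
M2 = 0.35529169 mol/L, rounded to 4 dp:

0.3553 mol/L


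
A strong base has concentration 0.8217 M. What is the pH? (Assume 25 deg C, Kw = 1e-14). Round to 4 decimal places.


A strong base dissociates completely, so [OH-] equals the given concentration.
pOH = -log10([OH-]) = -log10(0.8217) = 0.085287
pH = 14 - pOH = 14 - 0.085287
pH = 13.914713, rounded to 4 dp:

13.9147


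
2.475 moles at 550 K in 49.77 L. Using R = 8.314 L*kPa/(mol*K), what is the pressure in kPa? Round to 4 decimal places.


PV = nRT, solve for P = nRT / V.
nRT = 2.475 * 8.314 * 550 = 11317.4325
P = 11317.4325 / 49.77
P = 227.39466546 kPa, rounded to 4 dp:

227.3947 kPa


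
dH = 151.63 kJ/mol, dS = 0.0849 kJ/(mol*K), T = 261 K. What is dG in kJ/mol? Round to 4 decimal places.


Gibbs: dG = dH - T*dS (consistent units, dS already in kJ/(mol*K)).
T*dS = 261 * 0.0849 = 22.1589
dG = 151.63 - (22.1589)
dG = 129.4711 kJ/mol, rounded to 4 dp:

129.4711 kJ/mol


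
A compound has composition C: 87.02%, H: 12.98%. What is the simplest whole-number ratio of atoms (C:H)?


Assume 100 g of compound, divide each mass% by atomic mass to get moles, then normalize by the smallest to get a raw atom ratio.
Moles per 100 g: C: 87.02/12.011 = 7.245, H: 12.98/1.008 = 12.877
Raw ratio (divide by min = 7.245): C: 1.0, H: 1.777
Multiply by 9 to clear fractions: C: 9.0 ~= 9, H: 15.996 ~= 16
Reduce by GCD to get the simplest whole-number ratio:

9:16


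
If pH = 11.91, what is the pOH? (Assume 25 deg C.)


At 25 deg C, pH + pOH = 14.
pOH = 14 - pH = 14 - 11.91
pOH = 2.09:

2.09


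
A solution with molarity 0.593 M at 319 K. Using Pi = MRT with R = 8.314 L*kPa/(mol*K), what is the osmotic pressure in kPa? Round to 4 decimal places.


Osmotic pressure (van't Hoff): Pi = M*R*T.
RT = 8.314 * 319 = 2652.166
Pi = 0.593 * 2652.166
Pi = 1572.734438 kPa, rounded to 4 dp:

1572.7344 kPa


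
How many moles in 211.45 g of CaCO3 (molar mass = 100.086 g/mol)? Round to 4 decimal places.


n = mass / M
n = 211.45 / 100.086
n = 2.11268309 mol, rounded to 4 dp:

2.1127 mol


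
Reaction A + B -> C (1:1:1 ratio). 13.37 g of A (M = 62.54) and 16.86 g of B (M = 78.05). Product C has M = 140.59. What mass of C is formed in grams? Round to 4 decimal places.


Find moles of each reactant; the smaller value is the limiting reagent in a 1:1:1 reaction, so moles_C equals moles of the limiter.
n_A = mass_A / M_A = 13.37 / 62.54 = 0.213783 mol
n_B = mass_B / M_B = 16.86 / 78.05 = 0.216015 mol
Limiting reagent: A (smaller), n_limiting = 0.213783 mol
mass_C = n_limiting * M_C = 0.213783 * 140.59
mass_C = 30.05575197 g, rounded to 4 dp:

30.0558 g


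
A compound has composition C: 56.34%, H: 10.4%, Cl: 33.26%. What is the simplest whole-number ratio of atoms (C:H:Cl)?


Assume 100 g of compound, divide each mass% by atomic mass to get moles, then normalize by the smallest to get a raw atom ratio.
Moles per 100 g: C: 56.34/12.011 = 4.6907, H: 10.4/1.008 = 10.3175, Cl: 33.26/35.453 = 0.9381
Raw ratio (divide by min = 0.9381): C: 5.0, H: 10.998, Cl: 1.0
Multiply by 1 to clear fractions: C: 5.0 ~= 5, H: 10.998 ~= 11, Cl: 1.0 ~= 1
Reduce by GCD to get the simplest whole-number ratio:

5:11:1


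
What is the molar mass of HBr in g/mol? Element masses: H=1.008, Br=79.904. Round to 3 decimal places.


M = sum(count * atomic_mass) over atoms.
M = 1*1.008 + 1*79.904
M = 1.008 + 79.904
M = 80.912 g/mol, rounded to 3 dp:

80.912 g/mol


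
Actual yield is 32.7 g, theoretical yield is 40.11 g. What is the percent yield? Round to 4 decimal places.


% yield = 100 * actual / theoretical
% yield = 100 * 32.7 / 40.11
% yield = 81.52580404 %, rounded to 4 dp:

81.5258 %


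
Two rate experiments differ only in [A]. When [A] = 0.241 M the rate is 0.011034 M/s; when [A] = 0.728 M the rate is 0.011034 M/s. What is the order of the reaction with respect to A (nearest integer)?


Rate is proportional to [A]^n, so rate2/rate1 = ([A]2/[A]1)^n. Take logs to solve for n.
rate2/rate1 = 0.011034 / 0.011034 = 1.0
[A]2/[A]1 = 0.728 / 0.241 = 3.0207
n = ln(1.0) / ln(3.0207) = 0.0
Nearest integer order:

0


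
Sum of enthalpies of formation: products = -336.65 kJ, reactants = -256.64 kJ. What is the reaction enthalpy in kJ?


dH_rxn = sum(dH_f products) - sum(dH_f reactants)
dH_rxn = -336.65 - (-256.64)
dH_rxn = -80.01 kJ:

-80.01 kJ


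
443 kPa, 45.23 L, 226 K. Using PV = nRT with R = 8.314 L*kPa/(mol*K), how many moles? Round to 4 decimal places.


PV = nRT, solve for n = PV / (RT).
PV = 443 * 45.23 = 20036.89
RT = 8.314 * 226 = 1878.964
n = 20036.89 / 1878.964
n = 10.66379665 mol, rounded to 4 dp:

10.6638 mol


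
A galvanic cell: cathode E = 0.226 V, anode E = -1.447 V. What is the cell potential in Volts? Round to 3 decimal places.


Standard cell potential: E_cell = E_cathode - E_anode.
E_cell = 0.226 - (-1.447)
E_cell = 1.673 V, rounded to 3 dp:

1.673 V


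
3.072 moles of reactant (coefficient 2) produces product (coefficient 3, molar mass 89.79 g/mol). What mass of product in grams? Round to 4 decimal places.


Use the coefficient ratio to convert reactant moles to product moles, then multiply by the product's molar mass.
moles_P = moles_R * (coeff_P / coeff_R) = 3.072 * (3/2) = 4.608
mass_P = moles_P * M_P = 4.608 * 89.79
mass_P = 413.75232 g, rounded to 4 dp:

413.7523 g


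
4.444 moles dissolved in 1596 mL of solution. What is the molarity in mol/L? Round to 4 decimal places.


Convert volume to liters: V_L = V_mL / 1000.
V_L = 1596 / 1000 = 1.596 L
M = n / V_L = 4.444 / 1.596
M = 2.78446115 mol/L, rounded to 4 dp:

2.7845 mol/L


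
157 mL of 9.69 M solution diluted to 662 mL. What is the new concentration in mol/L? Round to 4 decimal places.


Dilution: M1*V1 = M2*V2, solve for M2.
M2 = M1*V1 / V2
M2 = 9.69 * 157 / 662
M2 = 1521.33 / 662
M2 = 2.29808157 mol/L, rounded to 4 dp:

2.2981 mol/L


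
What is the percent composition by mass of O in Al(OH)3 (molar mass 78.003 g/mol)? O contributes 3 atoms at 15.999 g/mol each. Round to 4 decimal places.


pct = 100 * (n_elem * M_elem) / M_total
mass_contribution = 3 * 15.999 = 47.997 g/mol
pct = 100 * 47.997 / 78.003
pct = 61.53224876 %, rounded to 4 dp:

61.5322 %


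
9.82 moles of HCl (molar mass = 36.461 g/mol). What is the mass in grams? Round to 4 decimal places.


mass = n * M
mass = 9.82 * 36.461
mass = 358.04702 g, rounded to 4 dp:

358.0470 g


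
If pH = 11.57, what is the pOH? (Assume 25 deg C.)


At 25 deg C, pH + pOH = 14.
pOH = 14 - pH = 14 - 11.57
pOH = 2.43:

2.43


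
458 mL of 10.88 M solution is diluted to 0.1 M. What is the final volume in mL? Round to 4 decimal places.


Dilution: M1*V1 = M2*V2, solve for V2.
V2 = M1*V1 / M2
V2 = 10.88 * 458 / 0.1
V2 = 4983.04 / 0.1
V2 = 49830.4 mL, rounded to 4 dp:

49830.4000 mL


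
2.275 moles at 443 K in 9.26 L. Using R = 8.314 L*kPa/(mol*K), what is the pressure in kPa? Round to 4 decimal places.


PV = nRT, solve for P = nRT / V.
nRT = 2.275 * 8.314 * 443 = 8379.057
P = 8379.057 / 9.26
P = 904.86576674 kPa, rounded to 4 dp:

904.8658 kPa


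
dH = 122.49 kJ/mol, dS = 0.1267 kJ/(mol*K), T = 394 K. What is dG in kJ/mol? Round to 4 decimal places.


Gibbs: dG = dH - T*dS (consistent units, dS already in kJ/(mol*K)).
T*dS = 394 * 0.1267 = 49.9198
dG = 122.49 - (49.9198)
dG = 72.5702 kJ/mol, rounded to 4 dp:

72.5702 kJ/mol


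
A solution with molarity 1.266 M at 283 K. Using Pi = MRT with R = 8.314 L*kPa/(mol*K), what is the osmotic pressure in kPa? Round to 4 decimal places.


Osmotic pressure (van't Hoff): Pi = M*R*T.
RT = 8.314 * 283 = 2352.862
Pi = 1.266 * 2352.862
Pi = 2978.723292 kPa, rounded to 4 dp:

2978.7233 kPa


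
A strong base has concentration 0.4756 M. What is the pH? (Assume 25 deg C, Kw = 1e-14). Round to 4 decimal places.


A strong base dissociates completely, so [OH-] equals the given concentration.
pOH = -log10([OH-]) = -log10(0.4756) = 0.322758
pH = 14 - pOH = 14 - 0.322758
pH = 13.677242, rounded to 4 dp:

13.6772


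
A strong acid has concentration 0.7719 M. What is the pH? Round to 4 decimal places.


A strong acid dissociates completely, so [H+] equals the given concentration.
pH = -log10([H+]) = -log10(0.7719)
pH = 0.11243896, rounded to 4 dp:

0.1124


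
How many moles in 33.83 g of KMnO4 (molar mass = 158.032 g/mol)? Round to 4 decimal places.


n = mass / M
n = 33.83 / 158.032
n = 0.21407057 mol, rounded to 4 dp:

0.2141 mol


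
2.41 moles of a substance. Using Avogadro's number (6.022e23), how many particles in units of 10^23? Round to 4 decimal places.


N = n * NA, then divide by 1e23 for the requested units.
N / 1e23 = n * 6.022
N / 1e23 = 2.41 * 6.022
N / 1e23 = 14.51302, rounded to 4 dp:

14.5130


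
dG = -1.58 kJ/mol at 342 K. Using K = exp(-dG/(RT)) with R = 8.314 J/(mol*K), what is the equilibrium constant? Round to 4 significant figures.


dG is in kJ/mol; multiply by 1000 to match R in J/(mol*K).
RT = 8.314 * 342 = 2843.388 J/mol
exponent = -dG*1000 / (RT) = -(-1.58*1000) / 2843.388 = 0.55567513
K = exp(0.55567513)
K = 1.7431174, rounded to 4 significant figures:

1.743


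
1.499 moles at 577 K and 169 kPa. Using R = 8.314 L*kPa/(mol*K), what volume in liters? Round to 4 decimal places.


PV = nRT, solve for V = nRT / P.
nRT = 1.499 * 8.314 * 577 = 7190.9698
V = 7190.9698 / 169
V = 42.55011716 L, rounded to 4 dp:

42.5501 L


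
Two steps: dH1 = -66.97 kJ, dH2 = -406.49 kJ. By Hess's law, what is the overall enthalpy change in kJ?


Hess's law: enthalpy is a state function, so add the step enthalpies.
dH_total = dH1 + dH2 = -66.97 + (-406.49)
dH_total = -473.46 kJ:

-473.46 kJ


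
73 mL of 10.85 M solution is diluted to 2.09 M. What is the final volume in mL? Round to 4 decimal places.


Dilution: M1*V1 = M2*V2, solve for V2.
V2 = M1*V1 / M2
V2 = 10.85 * 73 / 2.09
V2 = 792.05 / 2.09
V2 = 378.97129187 mL, rounded to 4 dp:

378.9713 mL


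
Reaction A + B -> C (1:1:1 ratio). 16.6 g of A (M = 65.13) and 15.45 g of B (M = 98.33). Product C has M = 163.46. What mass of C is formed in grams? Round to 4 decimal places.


Find moles of each reactant; the smaller value is the limiting reagent in a 1:1:1 reaction, so moles_C equals moles of the limiter.
n_A = mass_A / M_A = 16.6 / 65.13 = 0.254875 mol
n_B = mass_B / M_B = 15.45 / 98.33 = 0.157124 mol
Limiting reagent: B (smaller), n_limiting = 0.157124 mol
mass_C = n_limiting * M_C = 0.157124 * 163.46
mass_C = 25.68348904 g, rounded to 4 dp:

25.6835 g


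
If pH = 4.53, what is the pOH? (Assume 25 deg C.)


At 25 deg C, pH + pOH = 14.
pOH = 14 - pH = 14 - 4.53
pOH = 9.47:

9.47


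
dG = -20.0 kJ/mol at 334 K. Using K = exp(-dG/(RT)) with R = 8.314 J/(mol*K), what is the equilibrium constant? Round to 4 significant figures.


dG is in kJ/mol; multiply by 1000 to match R in J/(mol*K).
RT = 8.314 * 334 = 2776.876 J/mol
exponent = -dG*1000 / (RT) = -(-20.0*1000) / 2776.876 = 7.20233817
K = exp(7.20233817)
K = 1342.5662, rounded to 4 significant figures:

1343


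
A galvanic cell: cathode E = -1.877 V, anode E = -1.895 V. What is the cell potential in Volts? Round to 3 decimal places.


Standard cell potential: E_cell = E_cathode - E_anode.
E_cell = -1.877 - (-1.895)
E_cell = 0.018 V, rounded to 3 dp:

0.018 V


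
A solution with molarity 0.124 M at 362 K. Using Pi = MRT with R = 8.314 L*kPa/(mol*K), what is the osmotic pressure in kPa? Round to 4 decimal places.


Osmotic pressure (van't Hoff): Pi = M*R*T.
RT = 8.314 * 362 = 3009.668
Pi = 0.124 * 3009.668
Pi = 373.198832 kPa, rounded to 4 dp:

373.1988 kPa


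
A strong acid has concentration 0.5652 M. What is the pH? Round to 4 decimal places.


A strong acid dissociates completely, so [H+] equals the given concentration.
pH = -log10([H+]) = -log10(0.5652)
pH = 0.24779785, rounded to 4 dp:

0.2478


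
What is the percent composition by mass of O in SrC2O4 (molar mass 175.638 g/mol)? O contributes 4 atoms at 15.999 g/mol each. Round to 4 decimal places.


pct = 100 * (n_elem * M_elem) / M_total
mass_contribution = 4 * 15.999 = 63.996 g/mol
pct = 100 * 63.996 / 175.638
pct = 36.43630649 %, rounded to 4 dp:

36.4363 %


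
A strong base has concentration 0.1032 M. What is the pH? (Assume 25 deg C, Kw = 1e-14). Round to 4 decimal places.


A strong base dissociates completely, so [OH-] equals the given concentration.
pOH = -log10([OH-]) = -log10(0.1032) = 0.98632
pH = 14 - pOH = 14 - 0.98632
pH = 13.01368, rounded to 4 dp:

13.0137


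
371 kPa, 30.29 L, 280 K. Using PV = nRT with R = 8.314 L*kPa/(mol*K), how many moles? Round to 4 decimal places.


PV = nRT, solve for n = PV / (RT).
PV = 371 * 30.29 = 11237.59
RT = 8.314 * 280 = 2327.92
n = 11237.59 / 2327.92
n = 4.82730936 mol, rounded to 4 dp:

4.8273 mol


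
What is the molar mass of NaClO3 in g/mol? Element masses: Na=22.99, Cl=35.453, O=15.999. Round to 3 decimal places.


M = sum(count * atomic_mass) over atoms.
M = 1*22.99 + 1*35.453 + 3*15.999
M = 22.99 + 35.453 + 47.997
M = 106.44 g/mol, rounded to 3 dp:

106.440 g/mol


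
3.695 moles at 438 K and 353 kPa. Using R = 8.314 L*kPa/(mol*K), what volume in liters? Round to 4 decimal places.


PV = nRT, solve for V = nRT / P.
nRT = 3.695 * 8.314 * 438 = 13455.4607
V = 13455.4607 / 353
V = 38.11745241 L, rounded to 4 dp:

38.1175 L


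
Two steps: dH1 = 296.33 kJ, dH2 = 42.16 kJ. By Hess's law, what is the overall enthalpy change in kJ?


Hess's law: enthalpy is a state function, so add the step enthalpies.
dH_total = dH1 + dH2 = 296.33 + (42.16)
dH_total = 338.49 kJ:

338.49 kJ


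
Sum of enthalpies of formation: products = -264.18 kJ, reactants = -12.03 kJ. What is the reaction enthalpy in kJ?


dH_rxn = sum(dH_f products) - sum(dH_f reactants)
dH_rxn = -264.18 - (-12.03)
dH_rxn = -252.15 kJ:

-252.15 kJ


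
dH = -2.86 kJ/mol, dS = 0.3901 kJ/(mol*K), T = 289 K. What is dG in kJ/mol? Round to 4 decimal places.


Gibbs: dG = dH - T*dS (consistent units, dS already in kJ/(mol*K)).
T*dS = 289 * 0.3901 = 112.7389
dG = -2.86 - (112.7389)
dG = -115.5989 kJ/mol, rounded to 4 dp:

-115.5989 kJ/mol


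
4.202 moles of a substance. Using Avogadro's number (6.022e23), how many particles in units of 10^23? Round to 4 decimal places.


N = n * NA, then divide by 1e23 for the requested units.
N / 1e23 = n * 6.022
N / 1e23 = 4.202 * 6.022
N / 1e23 = 25.304444, rounded to 4 dp:

25.3044


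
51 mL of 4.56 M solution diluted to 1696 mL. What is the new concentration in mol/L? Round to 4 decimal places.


Dilution: M1*V1 = M2*V2, solve for M2.
M2 = M1*V1 / V2
M2 = 4.56 * 51 / 1696
M2 = 232.56 / 1696
M2 = 0.13712264 mol/L, rounded to 4 dp:

0.1371 mol/L


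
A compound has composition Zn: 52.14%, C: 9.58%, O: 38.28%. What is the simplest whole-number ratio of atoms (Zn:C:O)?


Assume 100 g of compound, divide each mass% by atomic mass to get moles, then normalize by the smallest to get a raw atom ratio.
Moles per 100 g: Zn: 52.14/65.38 = 0.7975, C: 9.58/12.011 = 0.7976, O: 38.28/15.999 = 2.3926
Raw ratio (divide by min = 0.7975): Zn: 1.0, C: 1.0, O: 3.0
Multiply by 1 to clear fractions: Zn: 1.0 ~= 1, C: 1.0 ~= 1, O: 3.0 ~= 3
Reduce by GCD to get the simplest whole-number ratio:

1:1:3


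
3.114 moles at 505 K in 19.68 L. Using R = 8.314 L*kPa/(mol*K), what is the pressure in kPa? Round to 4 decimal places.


PV = nRT, solve for P = nRT / V.
nRT = 3.114 * 8.314 * 505 = 13074.347
P = 13074.347 / 19.68
P = 664.34690041 kPa, rounded to 4 dp:

664.3469 kPa


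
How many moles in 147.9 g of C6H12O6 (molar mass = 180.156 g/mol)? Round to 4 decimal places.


n = mass / M
n = 147.9 / 180.156
n = 0.82095517 mol, rounded to 4 dp:

0.8210 mol


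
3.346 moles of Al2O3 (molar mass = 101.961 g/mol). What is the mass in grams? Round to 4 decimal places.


mass = n * M
mass = 3.346 * 101.961
mass = 341.161506 g, rounded to 4 dp:

341.1615 g


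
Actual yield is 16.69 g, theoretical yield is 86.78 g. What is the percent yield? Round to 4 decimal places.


% yield = 100 * actual / theoretical
% yield = 100 * 16.69 / 86.78
% yield = 19.23254206 %, rounded to 4 dp:

19.2325 %


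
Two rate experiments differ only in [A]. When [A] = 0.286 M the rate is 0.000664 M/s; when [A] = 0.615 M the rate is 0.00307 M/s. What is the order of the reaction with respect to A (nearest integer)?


Rate is proportional to [A]^n, so rate2/rate1 = ([A]2/[A]1)^n. Take logs to solve for n.
rate2/rate1 = 0.00307 / 0.000664 = 4.6235
[A]2/[A]1 = 0.615 / 0.286 = 2.1503
n = ln(4.6235) / ln(2.1503) = 2.0
Nearest integer order:

2


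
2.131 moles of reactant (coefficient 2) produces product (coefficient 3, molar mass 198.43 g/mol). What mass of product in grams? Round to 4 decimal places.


Use the coefficient ratio to convert reactant moles to product moles, then multiply by the product's molar mass.
moles_P = moles_R * (coeff_P / coeff_R) = 2.131 * (3/2) = 3.1965
mass_P = moles_P * M_P = 3.1965 * 198.43
mass_P = 634.281495 g, rounded to 4 dp:

634.2815 g


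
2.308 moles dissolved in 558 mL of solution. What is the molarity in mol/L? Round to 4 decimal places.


Convert volume to liters: V_L = V_mL / 1000.
V_L = 558 / 1000 = 0.558 L
M = n / V_L = 2.308 / 0.558
M = 4.13620072 mol/L, rounded to 4 dp:

4.1362 mol/L


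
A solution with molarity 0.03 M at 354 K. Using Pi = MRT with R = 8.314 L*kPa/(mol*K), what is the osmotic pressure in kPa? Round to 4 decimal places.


Osmotic pressure (van't Hoff): Pi = M*R*T.
RT = 8.314 * 354 = 2943.156
Pi = 0.03 * 2943.156
Pi = 88.29468 kPa, rounded to 4 dp:

88.2947 kPa


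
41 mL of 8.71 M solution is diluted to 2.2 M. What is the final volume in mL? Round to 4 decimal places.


Dilution: M1*V1 = M2*V2, solve for V2.
V2 = M1*V1 / M2
V2 = 8.71 * 41 / 2.2
V2 = 357.11 / 2.2
V2 = 162.32272727 mL, rounded to 4 dp:

162.3227 mL


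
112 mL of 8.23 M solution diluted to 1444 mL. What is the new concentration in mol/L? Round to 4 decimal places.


Dilution: M1*V1 = M2*V2, solve for M2.
M2 = M1*V1 / V2
M2 = 8.23 * 112 / 1444
M2 = 921.76 / 1444
M2 = 0.63833795 mol/L, rounded to 4 dp:

0.6383 mol/L


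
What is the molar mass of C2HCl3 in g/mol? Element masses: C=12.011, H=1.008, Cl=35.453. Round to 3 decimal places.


M = sum(count * atomic_mass) over atoms.
M = 2*12.011 + 1*1.008 + 3*35.453
M = 24.022 + 1.008 + 106.359
M = 131.389 g/mol, rounded to 3 dp:

131.389 g/mol


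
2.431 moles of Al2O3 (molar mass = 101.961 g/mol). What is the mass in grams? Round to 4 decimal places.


mass = n * M
mass = 2.431 * 101.961
mass = 247.867191 g, rounded to 4 dp:

247.8672 g


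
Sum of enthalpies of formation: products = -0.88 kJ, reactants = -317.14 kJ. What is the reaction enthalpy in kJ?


dH_rxn = sum(dH_f products) - sum(dH_f reactants)
dH_rxn = -0.88 - (-317.14)
dH_rxn = 316.26 kJ:

316.26 kJ


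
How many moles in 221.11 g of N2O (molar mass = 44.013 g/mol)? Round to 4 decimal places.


n = mass / M
n = 221.11 / 44.013
n = 5.02374299 mol, rounded to 4 dp:

5.0237 mol


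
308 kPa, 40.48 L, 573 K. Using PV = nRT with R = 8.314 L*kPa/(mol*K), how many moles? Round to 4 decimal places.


PV = nRT, solve for n = PV / (RT).
PV = 308 * 40.48 = 12467.84
RT = 8.314 * 573 = 4763.922
n = 12467.84 / 4763.922
n = 2.61713773 mol, rounded to 4 dp:

2.6171 mol


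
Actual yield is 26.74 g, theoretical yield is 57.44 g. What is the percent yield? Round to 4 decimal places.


% yield = 100 * actual / theoretical
% yield = 100 * 26.74 / 57.44
% yield = 46.55292479 %, rounded to 4 dp:

46.5529 %


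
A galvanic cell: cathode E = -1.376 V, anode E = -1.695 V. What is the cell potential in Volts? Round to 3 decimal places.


Standard cell potential: E_cell = E_cathode - E_anode.
E_cell = -1.376 - (-1.695)
E_cell = 0.319 V, rounded to 3 dp:

0.319 V


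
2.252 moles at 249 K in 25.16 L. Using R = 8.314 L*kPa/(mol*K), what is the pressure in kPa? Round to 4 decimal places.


PV = nRT, solve for P = nRT / V.
nRT = 2.252 * 8.314 * 249 = 4662.0589
P = 4662.0589 / 25.16
P = 185.29645866 kPa, rounded to 4 dp:

185.2965 kPa


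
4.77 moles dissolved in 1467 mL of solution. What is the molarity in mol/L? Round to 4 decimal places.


Convert volume to liters: V_L = V_mL / 1000.
V_L = 1467 / 1000 = 1.467 L
M = n / V_L = 4.77 / 1.467
M = 3.25153374 mol/L, rounded to 4 dp:

3.2515 mol/L


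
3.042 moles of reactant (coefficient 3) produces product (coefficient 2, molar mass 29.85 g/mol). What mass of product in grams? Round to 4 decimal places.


Use the coefficient ratio to convert reactant moles to product moles, then multiply by the product's molar mass.
moles_P = moles_R * (coeff_P / coeff_R) = 3.042 * (2/3) = 2.028
mass_P = moles_P * M_P = 2.028 * 29.85
mass_P = 60.5358 g, rounded to 4 dp:

60.5358 g


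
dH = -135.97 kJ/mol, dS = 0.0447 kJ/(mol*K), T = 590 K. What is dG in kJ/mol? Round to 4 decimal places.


Gibbs: dG = dH - T*dS (consistent units, dS already in kJ/(mol*K)).
T*dS = 590 * 0.0447 = 26.373
dG = -135.97 - (26.373)
dG = -162.343 kJ/mol, rounded to 4 dp:

-162.3430 kJ/mol


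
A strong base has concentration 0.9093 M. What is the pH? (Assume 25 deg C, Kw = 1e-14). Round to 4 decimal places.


A strong base dissociates completely, so [OH-] equals the given concentration.
pOH = -log10([OH-]) = -log10(0.9093) = 0.041293
pH = 14 - pOH = 14 - 0.041293
pH = 13.958707, rounded to 4 dp:

13.9587


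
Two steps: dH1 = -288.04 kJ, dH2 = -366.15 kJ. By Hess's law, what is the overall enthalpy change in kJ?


Hess's law: enthalpy is a state function, so add the step enthalpies.
dH_total = dH1 + dH2 = -288.04 + (-366.15)
dH_total = -654.19 kJ:

-654.19 kJ


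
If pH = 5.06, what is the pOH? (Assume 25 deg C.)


At 25 deg C, pH + pOH = 14.
pOH = 14 - pH = 14 - 5.06
pOH = 8.94:

8.94


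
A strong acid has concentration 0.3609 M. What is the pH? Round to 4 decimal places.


A strong acid dissociates completely, so [H+] equals the given concentration.
pH = -log10([H+]) = -log10(0.3609)
pH = 0.44261312, rounded to 4 dp:

0.4426


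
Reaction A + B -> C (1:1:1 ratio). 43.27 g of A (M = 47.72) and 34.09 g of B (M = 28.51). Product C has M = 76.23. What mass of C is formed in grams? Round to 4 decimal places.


Find moles of each reactant; the smaller value is the limiting reagent in a 1:1:1 reaction, so moles_C equals moles of the limiter.
n_A = mass_A / M_A = 43.27 / 47.72 = 0.906748 mol
n_B = mass_B / M_B = 34.09 / 28.51 = 1.195721 mol
Limiting reagent: A (smaller), n_limiting = 0.906748 mol
mass_C = n_limiting * M_C = 0.906748 * 76.23
mass_C = 69.12140004 g, rounded to 4 dp:

69.1214 g


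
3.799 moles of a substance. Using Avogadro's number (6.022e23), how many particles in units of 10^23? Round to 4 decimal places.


N = n * NA, then divide by 1e23 for the requested units.
N / 1e23 = n * 6.022
N / 1e23 = 3.799 * 6.022
N / 1e23 = 22.877578, rounded to 4 dp:

22.8776


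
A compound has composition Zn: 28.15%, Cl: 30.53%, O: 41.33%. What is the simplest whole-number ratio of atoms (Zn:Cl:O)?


Assume 100 g of compound, divide each mass% by atomic mass to get moles, then normalize by the smallest to get a raw atom ratio.
Moles per 100 g: Zn: 28.15/65.38 = 0.4306, Cl: 30.53/35.453 = 0.8611, O: 41.33/15.999 = 2.5833
Raw ratio (divide by min = 0.4306): Zn: 1.0, Cl: 2.0, O: 6.0
Multiply by 1 to clear fractions: Zn: 1.0 ~= 1, Cl: 2.0 ~= 2, O: 6.0 ~= 6
Reduce by GCD to get the simplest whole-number ratio:

1:2:6
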